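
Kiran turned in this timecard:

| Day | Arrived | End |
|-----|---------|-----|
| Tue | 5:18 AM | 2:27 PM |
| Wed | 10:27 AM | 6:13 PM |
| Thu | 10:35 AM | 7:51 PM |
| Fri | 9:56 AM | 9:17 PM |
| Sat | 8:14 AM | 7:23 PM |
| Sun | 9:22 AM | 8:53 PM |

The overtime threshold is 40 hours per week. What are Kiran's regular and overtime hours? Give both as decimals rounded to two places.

Tue: 5:18 AM–2:27 PM = 9 h 9 min
Wed: 10:27 AM–6:13 PM = 7 h 46 min
Thu: 10:35 AM–7:51 PM = 9 h 16 min
Fri: 9:56 AM–9:17 PM = 11 h 21 min
Sat: 8:14 AM–7:23 PM = 11 h 9 min
Sun: 9:22 AM–8:53 PM = 11 h 31 min
Total worked: 60 h 12 min = 60.20 h.
Threshold 40 h → overtime 20 h 12 min, regular 40 h 0 min.

Regular 40.00 hours, overtime 20.20 hours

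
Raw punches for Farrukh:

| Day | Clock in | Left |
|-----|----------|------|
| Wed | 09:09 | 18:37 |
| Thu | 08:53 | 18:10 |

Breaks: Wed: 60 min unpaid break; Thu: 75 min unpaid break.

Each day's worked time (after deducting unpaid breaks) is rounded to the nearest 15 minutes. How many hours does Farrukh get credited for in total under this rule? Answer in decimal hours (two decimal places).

16.50 hours

Wed: 09:09–18:37 = 9 h 28 min − 60 min = 8 h 28 min → rounds to 8 h 30 min
Thu: 08:53–18:10 = 9 h 17 min − 75 min = 8 h 2 min → rounds to 8 h 0 min
Total credited: 16 h 30 min.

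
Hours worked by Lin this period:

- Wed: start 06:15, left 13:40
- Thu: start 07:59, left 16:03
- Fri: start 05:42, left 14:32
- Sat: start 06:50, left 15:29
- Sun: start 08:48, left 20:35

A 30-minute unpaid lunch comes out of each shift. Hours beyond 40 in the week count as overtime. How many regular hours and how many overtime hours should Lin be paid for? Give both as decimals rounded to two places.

Wed: 06:15–13:40 = 7 h 25 min; less 30 min break → 6 h 55 min
Thu: 07:59–16:03 = 8 h 4 min; less 30 min break → 7 h 34 min
Fri: 05:42–14:32 = 8 h 50 min; less 30 min break → 8 h 20 min
Sat: 06:50–15:29 = 8 h 39 min; less 30 min break → 8 h 9 min
Sun: 08:48–20:35 = 11 h 47 min; less 30 min break → 11 h 17 min
Total worked: 42 h 15 min = 42.25 h.
Threshold 40 h → overtime 2 h 15 min, regular 40 h 0 min.

Regular 40.00 hours, overtime 2.25 hours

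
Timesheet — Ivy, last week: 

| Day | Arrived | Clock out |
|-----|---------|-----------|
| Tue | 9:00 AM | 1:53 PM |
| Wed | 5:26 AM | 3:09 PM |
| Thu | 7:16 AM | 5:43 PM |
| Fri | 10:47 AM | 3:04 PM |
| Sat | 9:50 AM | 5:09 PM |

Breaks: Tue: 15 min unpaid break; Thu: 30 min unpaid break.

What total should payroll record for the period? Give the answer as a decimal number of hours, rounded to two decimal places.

35.90 hours

Tue: 9:00 AM–1:53 PM = 4 h 53 min; less 15 min break → 4 h 38 min
Wed: 5:26 AM–3:09 PM = 9 h 43 min
Thu: 7:16 AM–5:43 PM = 10 h 27 min; less 30 min break → 9 h 57 min
Fri: 10:47 AM–3:04 PM = 4 h 17 min
Sat: 9:50 AM–5:09 PM = 7 h 19 min
Total: 4 h 38 min + 9 h 43 min + 9 h 57 min + 4 h 17 min + 7 h 19 min = 35 h 54 min.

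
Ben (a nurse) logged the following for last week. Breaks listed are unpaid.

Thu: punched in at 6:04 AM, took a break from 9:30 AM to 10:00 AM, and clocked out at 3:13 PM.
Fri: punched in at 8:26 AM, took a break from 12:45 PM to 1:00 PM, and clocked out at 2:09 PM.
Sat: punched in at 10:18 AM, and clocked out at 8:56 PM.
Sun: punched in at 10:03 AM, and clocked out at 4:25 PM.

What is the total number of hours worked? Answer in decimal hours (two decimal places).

31.12 hours

Thu: 6:04 AM–3:13 PM = 9 h 9 min; less 30 min break → 8 h 39 min
Fri: 8:26 AM–2:09 PM = 5 h 43 min; less 15 min break → 5 h 28 min
Sat: 10:18 AM–8:56 PM = 10 h 38 min
Sun: 10:03 AM–4:25 PM = 6 h 22 min
Total: 8 h 39 min + 5 h 28 min + 10 h 38 min + 6 h 22 min = 31 h 7 min.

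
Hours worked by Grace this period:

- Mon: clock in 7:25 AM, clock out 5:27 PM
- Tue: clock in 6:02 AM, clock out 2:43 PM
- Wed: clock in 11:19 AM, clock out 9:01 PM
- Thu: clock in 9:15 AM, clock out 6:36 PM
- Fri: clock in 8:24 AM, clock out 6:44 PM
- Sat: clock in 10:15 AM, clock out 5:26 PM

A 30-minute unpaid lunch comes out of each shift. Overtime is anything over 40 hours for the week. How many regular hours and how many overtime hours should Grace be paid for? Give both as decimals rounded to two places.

Mon: 7:25 AM–5:27 PM = 10 h 2 min; less 30 min break → 9 h 32 min
Tue: 6:02 AM–2:43 PM = 8 h 41 min; less 30 min break → 8 h 11 min
Wed: 11:19 AM–9:01 PM = 9 h 42 min; less 30 min break → 9 h 12 min
Thu: 9:15 AM–6:36 PM = 9 h 21 min; less 30 min break → 8 h 51 min
Fri: 8:24 AM–6:44 PM = 10 h 20 min; less 30 min break → 9 h 50 min
Sat: 10:15 AM–5:26 PM = 7 h 11 min; less 30 min break → 6 h 41 min
Total worked: 52 h 17 min = 52.28 h.
Threshold 40 h → overtime 12 h 17 min, regular 40 h 0 min.

Regular 40.00 hours, overtime 12.28 hours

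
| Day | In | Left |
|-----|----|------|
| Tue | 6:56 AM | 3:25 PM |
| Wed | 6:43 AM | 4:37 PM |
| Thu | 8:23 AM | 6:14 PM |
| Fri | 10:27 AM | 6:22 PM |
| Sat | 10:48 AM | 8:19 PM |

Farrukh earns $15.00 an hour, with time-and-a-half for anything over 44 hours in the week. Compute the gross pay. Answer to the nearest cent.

Tue: 6:56 AM–3:25 PM = 8 h 29 min
Wed: 6:43 AM–4:37 PM = 9 h 54 min
Thu: 8:23 AM–6:14 PM = 9 h 51 min
Fri: 10:27 AM–6:22 PM = 7 h 55 min
Sat: 10:48 AM–8:19 PM = 9 h 31 min
Total worked: 45 h 40 min = 2740 min.
Regular 44 h 0 min = 2640 min at $15.00/h; overtime 1 h 40 min = 100 min at $22.50/h.
Pay = (2640 × $15.00 + 100 × $22.50) ÷ 60 = $697.50.

$697.50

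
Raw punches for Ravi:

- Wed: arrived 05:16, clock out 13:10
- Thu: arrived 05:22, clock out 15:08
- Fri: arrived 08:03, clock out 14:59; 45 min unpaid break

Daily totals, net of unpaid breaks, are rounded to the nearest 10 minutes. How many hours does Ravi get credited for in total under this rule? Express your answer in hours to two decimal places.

23.83 hours

Wed: 05:16–13:10 = 7 h 54 min → rounds to 7 h 50 min
Thu: 05:22–15:08 = 9 h 46 min → rounds to 9 h 50 min
Fri: 08:03–14:59 = 6 h 56 min − 45 min = 6 h 11 min → rounds to 6 h 10 min
Total credited: 23 h 50 min.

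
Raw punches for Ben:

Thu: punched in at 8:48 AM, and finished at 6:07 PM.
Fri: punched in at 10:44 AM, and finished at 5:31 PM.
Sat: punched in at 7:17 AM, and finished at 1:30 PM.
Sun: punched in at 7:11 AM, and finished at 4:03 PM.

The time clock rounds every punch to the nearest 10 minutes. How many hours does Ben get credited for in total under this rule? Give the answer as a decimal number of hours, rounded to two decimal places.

Thu: in 8:48 AM→8:50 AM, out 6:07 PM→6:10 PM; 9 h 20 min
Fri: in 10:44 AM→10:40 AM, out 5:31 PM→5:30 PM; 6 h 50 min
Sat: in 7:17 AM→7:20 AM, out 1:30 PM→1:30 PM; 6 h 10 min
Sun: in 7:11 AM→7:10 AM, out 4:03 PM→4:00 PM; 8 h 50 min
Total credited: 31 h 10 min.

31.17 hours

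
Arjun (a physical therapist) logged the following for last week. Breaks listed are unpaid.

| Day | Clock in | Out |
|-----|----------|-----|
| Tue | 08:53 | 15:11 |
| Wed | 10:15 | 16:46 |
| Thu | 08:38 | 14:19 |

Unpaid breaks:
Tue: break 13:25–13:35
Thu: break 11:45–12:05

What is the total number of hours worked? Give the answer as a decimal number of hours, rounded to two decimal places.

Tue: 08:53–15:11 = 6 h 18 min; less 10 min break → 6 h 8 min
Wed: 10:15–16:46 = 6 h 31 min
Thu: 08:38–14:19 = 5 h 41 min; less 20 min break → 5 h 21 min
Total: 6 h 8 min + 6 h 31 min + 5 h 21 min = 18 h 0 min.

18.00 hours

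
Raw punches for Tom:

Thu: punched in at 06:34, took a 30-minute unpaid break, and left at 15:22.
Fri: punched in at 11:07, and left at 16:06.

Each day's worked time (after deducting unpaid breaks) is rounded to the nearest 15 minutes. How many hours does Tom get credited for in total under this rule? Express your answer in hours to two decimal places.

Thu: 06:34–15:22 = 8 h 48 min − 30 min = 8 h 18 min → rounds to 8 h 15 min
Fri: 11:07–16:06 = 4 h 59 min → rounds to 5 h 0 min
Total credited: 13 h 15 min.

13.25 hours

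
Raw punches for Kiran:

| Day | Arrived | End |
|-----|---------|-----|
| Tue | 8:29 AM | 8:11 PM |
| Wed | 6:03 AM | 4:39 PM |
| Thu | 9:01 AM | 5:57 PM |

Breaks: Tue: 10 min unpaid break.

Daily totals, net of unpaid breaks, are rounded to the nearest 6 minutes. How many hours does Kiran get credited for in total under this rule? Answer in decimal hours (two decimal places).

Tue: 8:29 AM–8:11 PM = 11 h 42 min − 10 min = 11 h 32 min → rounds to 11 h 30 min
Wed: 6:03 AM–4:39 PM = 10 h 36 min → rounds to 10 h 36 min
Thu: 9:01 AM–5:57 PM = 8 h 56 min → rounds to 8 h 54 min
Total credited: 31 h 0 min.

31.00 hours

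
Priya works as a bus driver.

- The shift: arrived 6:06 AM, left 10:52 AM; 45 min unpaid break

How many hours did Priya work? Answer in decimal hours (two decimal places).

The shift: 6:06 AM–10:52 AM = 4 h 46 min; less 45 min break → 4 h 1 min

4.02 hours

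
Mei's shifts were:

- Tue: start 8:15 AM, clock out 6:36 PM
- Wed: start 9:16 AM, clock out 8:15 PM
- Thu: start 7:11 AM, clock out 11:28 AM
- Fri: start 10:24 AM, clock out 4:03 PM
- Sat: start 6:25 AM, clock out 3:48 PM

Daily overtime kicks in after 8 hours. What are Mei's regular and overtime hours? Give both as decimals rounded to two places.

Tue: 8:15 AM–6:36 PM = 10 h 21 min
Wed: 9:16 AM–8:15 PM = 10 h 59 min
Thu: 7:11 AM–11:28 AM = 4 h 17 min
Fri: 10:24 AM–4:03 PM = 5 h 39 min
Sat: 6:25 AM–3:48 PM = 9 h 23 min
Tue reg 8 h 0 min / OT 2 h 21 min; Wed reg 8 h 0 min / OT 2 h 59 min; Thu reg 4 h 17 min / OT 0 h 0 min; Fri reg 5 h 39 min / OT 0 h 0 min; Sat reg 8 h 0 min / OT 1 h 23 min.
Totals: regular 33 h 56 min, overtime 6 h 43 min.

Regular 33.93 hours, overtime 6.72 hours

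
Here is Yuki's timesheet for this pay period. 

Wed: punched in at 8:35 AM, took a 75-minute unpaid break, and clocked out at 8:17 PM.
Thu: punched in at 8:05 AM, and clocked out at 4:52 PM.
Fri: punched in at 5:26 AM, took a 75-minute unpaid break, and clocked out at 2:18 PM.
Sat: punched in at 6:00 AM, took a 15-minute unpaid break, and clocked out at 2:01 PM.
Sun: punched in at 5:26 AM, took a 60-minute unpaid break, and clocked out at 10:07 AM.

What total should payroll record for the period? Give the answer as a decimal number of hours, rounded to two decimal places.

38.30 hours

Wed: 8:35 AM–8:17 PM = 11 h 42 min; less 75 min break → 10 h 27 min
Thu: 8:05 AM–4:52 PM = 8 h 47 min
Fri: 5:26 AM–2:18 PM = 8 h 52 min; less 75 min break → 7 h 37 min
Sat: 6:00 AM–2:01 PM = 8 h 1 min; less 15 min break → 7 h 46 min
Sun: 5:26 AM–10:07 AM = 4 h 41 min; less 60 min break → 3 h 41 min
Total: 10 h 27 min + 8 h 47 min + 7 h 37 min + 7 h 46 min + 3 h 41 min = 38 h 18 min.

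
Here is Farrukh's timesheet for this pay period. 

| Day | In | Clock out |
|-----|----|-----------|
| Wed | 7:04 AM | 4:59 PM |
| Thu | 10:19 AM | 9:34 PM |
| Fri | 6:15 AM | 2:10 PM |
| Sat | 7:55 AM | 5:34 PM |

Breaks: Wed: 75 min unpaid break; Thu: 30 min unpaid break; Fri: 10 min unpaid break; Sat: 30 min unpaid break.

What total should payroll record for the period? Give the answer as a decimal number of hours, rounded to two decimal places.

Wed: 7:04 AM–4:59 PM = 9 h 55 min; less 75 min break → 8 h 40 min
Thu: 10:19 AM–9:34 PM = 11 h 15 min; less 30 min break → 10 h 45 min
Fri: 6:15 AM–2:10 PM = 7 h 55 min; less 10 min break → 7 h 45 min
Sat: 7:55 AM–5:34 PM = 9 h 39 min; less 30 min break → 9 h 9 min
Total: 8 h 40 min + 10 h 45 min + 7 h 45 min + 9 h 9 min = 36 h 19 min.

36.32 hours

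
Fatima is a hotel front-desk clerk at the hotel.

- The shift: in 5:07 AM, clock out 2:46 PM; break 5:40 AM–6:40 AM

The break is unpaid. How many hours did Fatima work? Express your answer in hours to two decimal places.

8.65 hours

The shift: 5:07 AM–2:46 PM = 9 h 39 min; less 60 min break → 8 h 39 min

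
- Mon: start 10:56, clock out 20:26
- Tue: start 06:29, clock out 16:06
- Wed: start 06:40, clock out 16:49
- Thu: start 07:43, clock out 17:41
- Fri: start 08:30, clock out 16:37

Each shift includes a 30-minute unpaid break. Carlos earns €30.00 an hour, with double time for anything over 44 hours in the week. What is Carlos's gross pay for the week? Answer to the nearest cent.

€1371.00

Mon: 10:56–20:26 = 9 h 30 min; less 30 min break → 9 h 0 min
Tue: 06:29–16:06 = 9 h 37 min; less 30 min break → 9 h 7 min
Wed: 06:40–16:49 = 10 h 9 min; less 30 min break → 9 h 39 min
Thu: 07:43–17:41 = 9 h 58 min; less 30 min break → 9 h 28 min
Fri: 08:30–16:37 = 8 h 7 min; less 30 min break → 7 h 37 min
Total worked: 44 h 51 min = 2691 min.
Regular 44 h 0 min = 2640 min at €30.00/h; overtime 0 h 51 min = 51 min at €60.00/h.
Pay = (2640 × €30.00 + 51 × €60.00) ÷ 60 = €1371.00.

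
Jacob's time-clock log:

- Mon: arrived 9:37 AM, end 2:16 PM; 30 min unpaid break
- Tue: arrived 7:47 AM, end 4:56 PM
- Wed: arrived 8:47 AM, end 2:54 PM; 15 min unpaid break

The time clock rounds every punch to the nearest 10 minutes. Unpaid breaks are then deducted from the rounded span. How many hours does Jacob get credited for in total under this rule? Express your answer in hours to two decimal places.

19.08 hours

Mon: in 9:37 AM→9:40 AM, out 2:16 PM→2:20 PM; 4 h 40 min − 30 min = 4 h 10 min
Tue: in 7:47 AM→7:50 AM, out 4:56 PM→5:00 PM; 9 h 10 min
Wed: in 8:47 AM→8:50 AM, out 2:54 PM→2:50 PM; 6 h 0 min − 15 min = 5 h 45 min
Total credited: 19 h 5 min.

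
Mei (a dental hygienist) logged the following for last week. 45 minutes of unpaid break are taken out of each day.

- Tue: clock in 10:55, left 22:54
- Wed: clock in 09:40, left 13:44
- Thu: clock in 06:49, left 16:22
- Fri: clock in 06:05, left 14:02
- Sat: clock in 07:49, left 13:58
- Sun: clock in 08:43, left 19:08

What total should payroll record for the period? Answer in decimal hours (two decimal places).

Tue: 10:55–22:54 = 11 h 59 min; less 45 min break → 11 h 14 min
Wed: 09:40–13:44 = 4 h 4 min; less 45 min break → 3 h 19 min
Thu: 06:49–16:22 = 9 h 33 min; less 45 min break → 8 h 48 min
Fri: 06:05–14:02 = 7 h 57 min; less 45 min break → 7 h 12 min
Sat: 07:49–13:58 = 6 h 9 min; less 45 min break → 5 h 24 min
Sun: 08:43–19:08 = 10 h 25 min; less 45 min break → 9 h 40 min
Total: 11 h 14 min + 3 h 19 min + 8 h 48 min + 7 h 12 min + 5 h 24 min + 9 h 40 min = 45 h 37 min.

45.62 hours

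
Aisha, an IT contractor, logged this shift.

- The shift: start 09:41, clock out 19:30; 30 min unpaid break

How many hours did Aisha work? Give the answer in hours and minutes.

9 h 19 min

The shift: 09:41–19:30 = 9 h 49 min; less 30 min break → 9 h 19 min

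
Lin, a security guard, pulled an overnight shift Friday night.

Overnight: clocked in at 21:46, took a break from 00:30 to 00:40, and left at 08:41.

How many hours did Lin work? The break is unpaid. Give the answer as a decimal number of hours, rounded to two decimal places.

Overnight: 21:46 → midnight = 2 h 14 min; midnight → 08:41 = 8 h 41 min; span 10 h 55 min; less 10 min break → 10 h 45 min

10.75 hours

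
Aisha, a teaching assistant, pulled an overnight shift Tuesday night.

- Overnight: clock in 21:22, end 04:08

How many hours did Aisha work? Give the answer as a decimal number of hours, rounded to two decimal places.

6.77 hours

Overnight: 21:22 → midnight = 2 h 38 min; midnight → 04:08 = 4 h 8 min; span 6 h 46 min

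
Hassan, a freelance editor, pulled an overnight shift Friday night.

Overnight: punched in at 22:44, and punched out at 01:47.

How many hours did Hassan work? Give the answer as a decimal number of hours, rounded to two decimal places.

3.05 hours

Overnight: 22:44 → midnight = 1 h 16 min; midnight → 01:47 = 1 h 47 min; span 3 h 3 min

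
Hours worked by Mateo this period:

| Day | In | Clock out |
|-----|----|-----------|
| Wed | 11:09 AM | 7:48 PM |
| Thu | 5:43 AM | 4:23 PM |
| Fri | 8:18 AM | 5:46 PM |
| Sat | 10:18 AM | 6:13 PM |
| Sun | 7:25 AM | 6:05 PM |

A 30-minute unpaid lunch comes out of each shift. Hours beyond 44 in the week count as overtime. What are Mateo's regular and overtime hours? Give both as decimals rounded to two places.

Regular 44.00 hours, overtime 0.87 hours

Wed: 11:09 AM–7:48 PM = 8 h 39 min; less 30 min break → 8 h 9 min
Thu: 5:43 AM–4:23 PM = 10 h 40 min; less 30 min break → 10 h 10 min
Fri: 8:18 AM–5:46 PM = 9 h 28 min; less 30 min break → 8 h 58 min
Sat: 10:18 AM–6:13 PM = 7 h 55 min; less 30 min break → 7 h 25 min
Sun: 7:25 AM–6:05 PM = 10 h 40 min; less 30 min break → 10 h 10 min
Total worked: 44 h 52 min = 44.87 h.
Threshold 44 h → overtime 0 h 52 min, regular 44 h 0 min.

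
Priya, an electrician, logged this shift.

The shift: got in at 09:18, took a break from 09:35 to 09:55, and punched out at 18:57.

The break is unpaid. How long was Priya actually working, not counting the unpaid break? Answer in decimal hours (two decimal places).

The shift: 09:18–18:57 = 9 h 39 min; less 20 min break → 9 h 19 min

9.32 hours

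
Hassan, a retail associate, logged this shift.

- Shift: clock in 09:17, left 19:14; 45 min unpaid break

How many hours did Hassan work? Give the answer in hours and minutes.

9 h 12 min

Shift: 09:17–19:14 = 9 h 57 min; less 45 min break → 9 h 12 min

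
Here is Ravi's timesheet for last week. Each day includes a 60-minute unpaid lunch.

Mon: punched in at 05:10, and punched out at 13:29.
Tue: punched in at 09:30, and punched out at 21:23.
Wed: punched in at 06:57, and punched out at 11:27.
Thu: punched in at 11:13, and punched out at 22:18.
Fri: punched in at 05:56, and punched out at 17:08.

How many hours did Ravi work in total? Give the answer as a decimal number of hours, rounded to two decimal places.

Mon: 05:10–13:29 = 8 h 19 min; less 60 min break → 7 h 19 min
Tue: 09:30–21:23 = 11 h 53 min; less 60 min break → 10 h 53 min
Wed: 06:57–11:27 = 4 h 30 min; less 60 min break → 3 h 30 min
Thu: 11:13–22:18 = 11 h 5 min; less 60 min break → 10 h 5 min
Fri: 05:56–17:08 = 11 h 12 min; less 60 min break → 10 h 12 min
Total: 7 h 19 min + 10 h 53 min + 3 h 30 min + 10 h 5 min + 10 h 12 min = 41 h 59 min.

41.98 hours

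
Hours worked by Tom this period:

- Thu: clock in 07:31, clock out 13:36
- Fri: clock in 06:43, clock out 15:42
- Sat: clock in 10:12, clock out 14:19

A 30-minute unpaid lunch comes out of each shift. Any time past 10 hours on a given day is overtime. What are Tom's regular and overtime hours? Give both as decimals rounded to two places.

Regular 17.68 hours, overtime 0.00 hours

Thu: 07:31–13:36 = 6 h 5 min; less 30 min break → 5 h 35 min
Fri: 06:43–15:42 = 8 h 59 min; less 30 min break → 8 h 29 min
Sat: 10:12–14:19 = 4 h 7 min; less 30 min break → 3 h 37 min
Thu reg 5 h 35 min / OT 0 h 0 min; Fri reg 8 h 29 min / OT 0 h 0 min; Sat reg 3 h 37 min / OT 0 h 0 min.
Totals: regular 17 h 41 min, overtime 0 h 0 min.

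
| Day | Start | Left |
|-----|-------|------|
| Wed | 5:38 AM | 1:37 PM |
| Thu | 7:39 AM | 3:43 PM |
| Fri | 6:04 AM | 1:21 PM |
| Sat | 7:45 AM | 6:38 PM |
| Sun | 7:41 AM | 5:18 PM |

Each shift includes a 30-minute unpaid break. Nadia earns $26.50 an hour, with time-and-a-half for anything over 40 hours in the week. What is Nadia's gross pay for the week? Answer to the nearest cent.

Wed: 5:38 AM–1:37 PM = 7 h 59 min; less 30 min break → 7 h 29 min
Thu: 7:39 AM–3:43 PM = 8 h 4 min; less 30 min break → 7 h 34 min
Fri: 6:04 AM–1:21 PM = 7 h 17 min; less 30 min break → 6 h 47 min
Sat: 7:45 AM–6:38 PM = 10 h 53 min; less 30 min break → 10 h 23 min
Sun: 7:41 AM–5:18 PM = 9 h 37 min; less 30 min break → 9 h 7 min
Total worked: 41 h 20 min = 2480 min.
Regular 40 h 0 min = 2400 min at $26.50/h; overtime 1 h 20 min = 80 min at $39.75/h.
Pay = (2400 × $26.50 + 80 × $39.75) ÷ 60 = $1113.00.

$1113.00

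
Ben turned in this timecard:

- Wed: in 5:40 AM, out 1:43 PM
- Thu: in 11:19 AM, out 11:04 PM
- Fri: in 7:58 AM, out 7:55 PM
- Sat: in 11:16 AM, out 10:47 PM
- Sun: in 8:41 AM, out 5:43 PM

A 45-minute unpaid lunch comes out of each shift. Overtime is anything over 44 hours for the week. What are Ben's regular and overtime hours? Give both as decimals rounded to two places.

Wed: 5:40 AM–1:43 PM = 8 h 3 min; less 45 min break → 7 h 18 min
Thu: 11:19 AM–11:04 PM = 11 h 45 min; less 45 min break → 11 h 0 min
Fri: 7:58 AM–7:55 PM = 11 h 57 min; less 45 min break → 11 h 12 min
Sat: 11:16 AM–10:47 PM = 11 h 31 min; less 45 min break → 10 h 46 min
Sun: 8:41 AM–5:43 PM = 9 h 2 min; less 45 min break → 8 h 17 min
Total worked: 48 h 33 min = 48.55 h.
Threshold 44 h → overtime 4 h 33 min, regular 44 h 0 min.

Regular 44.00 hours, overtime 4.55 hours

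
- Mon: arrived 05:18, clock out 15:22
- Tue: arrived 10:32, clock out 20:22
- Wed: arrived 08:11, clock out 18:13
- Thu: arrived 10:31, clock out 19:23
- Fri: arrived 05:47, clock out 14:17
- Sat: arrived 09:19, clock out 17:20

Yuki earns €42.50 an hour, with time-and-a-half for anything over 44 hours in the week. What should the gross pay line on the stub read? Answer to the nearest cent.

Mon: 05:18–15:22 = 10 h 4 min
Tue: 10:32–20:22 = 9 h 50 min
Wed: 08:11–18:13 = 10 h 2 min
Thu: 10:31–19:23 = 8 h 52 min
Fri: 05:47–14:17 = 8 h 30 min
Sat: 09:19–17:20 = 8 h 1 min
Total worked: 55 h 19 min = 3319 min.
Regular 44 h 0 min = 2640 min at €42.50/h; overtime 11 h 19 min = 679 min at €63.75/h.
Pay = (2640 × €42.50 + 679 × €63.75) ÷ 60 = €2591.44.

€2591.44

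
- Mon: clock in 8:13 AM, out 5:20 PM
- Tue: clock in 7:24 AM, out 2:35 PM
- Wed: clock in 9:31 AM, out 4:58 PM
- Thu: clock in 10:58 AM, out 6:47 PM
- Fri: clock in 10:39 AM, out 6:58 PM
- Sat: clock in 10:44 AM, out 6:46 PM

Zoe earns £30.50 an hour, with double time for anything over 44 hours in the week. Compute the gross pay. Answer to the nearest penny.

Mon: 8:13 AM–5:20 PM = 9 h 7 min
Tue: 7:24 AM–2:35 PM = 7 h 11 min
Wed: 9:31 AM–4:58 PM = 7 h 27 min
Thu: 10:58 AM–6:47 PM = 7 h 49 min
Fri: 10:39 AM–6:58 PM = 8 h 19 min
Sat: 10:44 AM–6:46 PM = 8 h 2 min
Total worked: 47 h 55 min = 2875 min.
Regular 44 h 0 min = 2640 min at £30.50/h; overtime 3 h 55 min = 235 min at £61.00/h.
Pay = (2640 × £30.50 + 235 × £61.00) ÷ 60 = £1580.92.

£1580.92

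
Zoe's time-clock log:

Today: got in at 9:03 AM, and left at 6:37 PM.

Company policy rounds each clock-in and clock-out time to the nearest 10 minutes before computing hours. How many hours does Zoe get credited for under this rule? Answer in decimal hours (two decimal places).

9.67 hours

Today: in 9:03 AM→9:00 AM, out 6:37 PM→6:40 PM; 9 h 40 min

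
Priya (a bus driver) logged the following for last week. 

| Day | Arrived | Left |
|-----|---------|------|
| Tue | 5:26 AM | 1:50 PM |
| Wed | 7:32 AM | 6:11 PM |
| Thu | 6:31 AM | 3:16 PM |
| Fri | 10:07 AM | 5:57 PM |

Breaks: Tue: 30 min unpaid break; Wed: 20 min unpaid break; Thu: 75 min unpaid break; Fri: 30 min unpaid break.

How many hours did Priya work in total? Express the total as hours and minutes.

33 h 3 min

Tue: 5:26 AM–1:50 PM = 8 h 24 min; less 30 min break → 7 h 54 min
Wed: 7:32 AM–6:11 PM = 10 h 39 min; less 20 min break → 10 h 19 min
Thu: 6:31 AM–3:16 PM = 8 h 45 min; less 75 min break → 7 h 30 min
Fri: 10:07 AM–5:57 PM = 7 h 50 min; less 30 min break → 7 h 20 min
Total: 7 h 54 min + 10 h 19 min + 7 h 30 min + 7 h 20 min = 33 h 3 min.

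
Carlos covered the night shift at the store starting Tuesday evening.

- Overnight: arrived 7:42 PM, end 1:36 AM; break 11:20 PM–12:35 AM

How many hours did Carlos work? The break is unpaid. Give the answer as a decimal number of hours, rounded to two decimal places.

4.65 hours

Overnight: 7:42 PM → midnight = 4 h 18 min; midnight → 1:36 AM = 1 h 36 min; span 5 h 54 min; less 75 min break → 4 h 39 min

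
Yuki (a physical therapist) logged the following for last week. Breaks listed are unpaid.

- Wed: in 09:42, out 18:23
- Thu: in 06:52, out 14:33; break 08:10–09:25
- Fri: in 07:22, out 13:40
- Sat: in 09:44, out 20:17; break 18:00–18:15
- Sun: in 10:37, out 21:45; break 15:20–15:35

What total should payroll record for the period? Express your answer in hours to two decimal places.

Wed: 09:42–18:23 = 8 h 41 min
Thu: 06:52–14:33 = 7 h 41 min; less 75 min break → 6 h 26 min
Fri: 07:22–13:40 = 6 h 18 min
Sat: 09:44–20:17 = 10 h 33 min; less 15 min break → 10 h 18 min
Sun: 10:37–21:45 = 11 h 8 min; less 15 min break → 10 h 53 min
Total: 8 h 41 min + 6 h 26 min + 6 h 18 min + 10 h 18 min + 10 h 53 min = 42 h 36 min.

42.60 hours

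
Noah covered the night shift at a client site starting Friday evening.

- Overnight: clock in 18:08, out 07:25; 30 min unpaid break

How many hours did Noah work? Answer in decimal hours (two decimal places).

Overnight: 18:08 → midnight = 5 h 52 min; midnight → 07:25 = 7 h 25 min; span 13 h 17 min; less 30 min break → 12 h 47 min

12.78 hours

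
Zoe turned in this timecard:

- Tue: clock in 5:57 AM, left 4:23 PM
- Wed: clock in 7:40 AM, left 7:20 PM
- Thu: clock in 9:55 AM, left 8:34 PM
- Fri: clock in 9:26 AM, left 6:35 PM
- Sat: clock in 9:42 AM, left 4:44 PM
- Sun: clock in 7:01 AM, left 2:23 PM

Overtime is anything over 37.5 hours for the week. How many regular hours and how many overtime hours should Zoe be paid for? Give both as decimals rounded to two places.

Regular 37.50 hours, overtime 18.80 hours

Tue: 5:57 AM–4:23 PM = 10 h 26 min
Wed: 7:40 AM–7:20 PM = 11 h 40 min
Thu: 9:55 AM–8:34 PM = 10 h 39 min
Fri: 9:26 AM–6:35 PM = 9 h 9 min
Sat: 9:42 AM–4:44 PM = 7 h 2 min
Sun: 7:01 AM–2:23 PM = 7 h 22 min
Total worked: 56 h 18 min = 56.30 h.
Threshold 37.5 h → overtime 18 h 48 min, regular 37 h 30 min.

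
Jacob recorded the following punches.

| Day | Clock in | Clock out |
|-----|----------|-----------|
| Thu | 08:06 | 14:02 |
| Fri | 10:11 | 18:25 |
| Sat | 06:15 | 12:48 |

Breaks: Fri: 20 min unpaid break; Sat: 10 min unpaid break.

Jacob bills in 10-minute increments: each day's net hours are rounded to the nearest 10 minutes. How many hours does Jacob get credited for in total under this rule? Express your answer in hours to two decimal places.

20.17 hours

Thu: 08:06–14:02 = 5 h 56 min → rounds to 6 h 0 min
Fri: 10:11–18:25 = 8 h 14 min − 20 min = 7 h 54 min → rounds to 7 h 50 min
Sat: 06:15–12:48 = 6 h 33 min − 10 min = 6 h 23 min → rounds to 6 h 20 min
Total credited: 20 h 10 min.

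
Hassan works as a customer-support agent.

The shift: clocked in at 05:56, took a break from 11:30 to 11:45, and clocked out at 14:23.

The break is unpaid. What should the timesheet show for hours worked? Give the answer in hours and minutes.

The shift: 05:56–14:23 = 8 h 27 min; less 15 min break → 8 h 12 min

8 h 12 min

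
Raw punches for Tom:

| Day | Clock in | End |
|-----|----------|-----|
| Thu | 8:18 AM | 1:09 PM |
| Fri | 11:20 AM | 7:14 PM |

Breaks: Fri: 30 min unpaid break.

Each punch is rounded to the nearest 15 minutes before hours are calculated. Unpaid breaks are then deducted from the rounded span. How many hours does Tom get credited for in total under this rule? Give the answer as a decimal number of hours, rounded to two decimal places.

Thu: in 8:18 AM→8:15 AM, out 1:09 PM→1:15 PM; 5 h 0 min
Fri: in 11:20 AM→11:15 AM, out 7:14 PM→7:15 PM; 8 h 0 min − 30 min = 7 h 30 min
Total credited: 12 h 30 min.

12.50 hours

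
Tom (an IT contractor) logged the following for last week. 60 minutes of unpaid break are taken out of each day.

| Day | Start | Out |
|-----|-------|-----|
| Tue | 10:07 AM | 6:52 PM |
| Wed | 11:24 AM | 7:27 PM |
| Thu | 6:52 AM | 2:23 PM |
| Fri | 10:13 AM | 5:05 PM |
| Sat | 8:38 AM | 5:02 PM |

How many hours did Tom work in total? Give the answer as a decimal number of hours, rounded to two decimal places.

Tue: 10:07 AM–6:52 PM = 8 h 45 min; less 60 min break → 7 h 45 min
Wed: 11:24 AM–7:27 PM = 8 h 3 min; less 60 min break → 7 h 3 min
Thu: 6:52 AM–2:23 PM = 7 h 31 min; less 60 min break → 6 h 31 min
Fri: 10:13 AM–5:05 PM = 6 h 52 min; less 60 min break → 5 h 52 min
Sat: 8:38 AM–5:02 PM = 8 h 24 min; less 60 min break → 7 h 24 min
Total: 7 h 45 min + 7 h 3 min + 6 h 31 min + 5 h 52 min + 7 h 24 min = 34 h 35 min.

34.58 hours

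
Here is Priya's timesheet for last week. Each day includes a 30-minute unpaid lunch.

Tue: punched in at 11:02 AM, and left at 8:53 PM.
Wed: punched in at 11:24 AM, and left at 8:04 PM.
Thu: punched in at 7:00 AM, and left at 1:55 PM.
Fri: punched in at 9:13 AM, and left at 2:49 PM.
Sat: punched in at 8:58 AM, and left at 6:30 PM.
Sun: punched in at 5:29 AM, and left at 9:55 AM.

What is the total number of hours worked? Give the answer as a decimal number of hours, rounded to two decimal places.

42.00 hours

Tue: 11:02 AM–8:53 PM = 9 h 51 min; less 30 min break → 9 h 21 min
Wed: 11:24 AM–8:04 PM = 8 h 40 min; less 30 min break → 8 h 10 min
Thu: 7:00 AM–1:55 PM = 6 h 55 min; less 30 min break → 6 h 25 min
Fri: 9:13 AM–2:49 PM = 5 h 36 min; less 30 min break → 5 h 6 min
Sat: 8:58 AM–6:30 PM = 9 h 32 min; less 30 min break → 9 h 2 min
Sun: 5:29 AM–9:55 AM = 4 h 26 min; less 30 min break → 3 h 56 min
Total: 9 h 21 min + 8 h 10 min + 6 h 25 min + 5 h 6 min + 9 h 2 min + 3 h 56 min = 42 h 0 min.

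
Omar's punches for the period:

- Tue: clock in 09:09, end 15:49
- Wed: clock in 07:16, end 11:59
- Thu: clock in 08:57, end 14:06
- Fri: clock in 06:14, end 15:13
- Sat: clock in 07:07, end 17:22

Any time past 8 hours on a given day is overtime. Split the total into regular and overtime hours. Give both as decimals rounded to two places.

Tue: 09:09–15:49 = 6 h 40 min
Wed: 07:16–11:59 = 4 h 43 min
Thu: 08:57–14:06 = 5 h 9 min
Fri: 06:14–15:13 = 8 h 59 min
Sat: 07:07–17:22 = 10 h 15 min
Tue reg 6 h 40 min / OT 0 h 0 min; Wed reg 4 h 43 min / OT 0 h 0 min; Thu reg 5 h 9 min / OT 0 h 0 min; Fri reg 8 h 0 min / OT 0 h 59 min; Sat reg 8 h 0 min / OT 2 h 15 min.
Totals: regular 32 h 32 min, overtime 3 h 14 min.

Regular 32.53 hours, overtime 3.23 hours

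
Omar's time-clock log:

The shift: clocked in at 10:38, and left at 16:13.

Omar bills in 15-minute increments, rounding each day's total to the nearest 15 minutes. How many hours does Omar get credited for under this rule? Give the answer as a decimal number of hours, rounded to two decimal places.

5.50 hours

The shift: 10:38–16:13 = 5 h 35 min → rounds to 5 h 30 min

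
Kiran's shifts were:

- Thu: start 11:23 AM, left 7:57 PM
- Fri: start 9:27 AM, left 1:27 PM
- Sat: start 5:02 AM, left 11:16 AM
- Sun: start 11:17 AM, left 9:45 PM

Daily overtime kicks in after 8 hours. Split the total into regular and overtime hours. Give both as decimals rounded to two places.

Regular 26.23 hours, overtime 3.03 hours

Thu: 11:23 AM–7:57 PM = 8 h 34 min
Fri: 9:27 AM–1:27 PM = 4 h 0 min
Sat: 5:02 AM–11:16 AM = 6 h 14 min
Sun: 11:17 AM–9:45 PM = 10 h 28 min
Thu reg 8 h 0 min / OT 0 h 34 min; Fri reg 4 h 0 min / OT 0 h 0 min; Sat reg 6 h 14 min / OT 0 h 0 min; Sun reg 8 h 0 min / OT 2 h 28 min.
Totals: regular 26 h 14 min, overtime 3 h 2 min.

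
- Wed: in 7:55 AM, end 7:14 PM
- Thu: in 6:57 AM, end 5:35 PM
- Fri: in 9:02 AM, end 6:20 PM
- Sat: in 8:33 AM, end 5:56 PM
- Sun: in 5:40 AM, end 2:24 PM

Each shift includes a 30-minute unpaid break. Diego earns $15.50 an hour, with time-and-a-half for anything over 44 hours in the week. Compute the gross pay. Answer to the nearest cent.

$748.65

Wed: 7:55 AM–7:14 PM = 11 h 19 min; less 30 min break → 10 h 49 min
Thu: 6:57 AM–5:35 PM = 10 h 38 min; less 30 min break → 10 h 8 min
Fri: 9:02 AM–6:20 PM = 9 h 18 min; less 30 min break → 8 h 48 min
Sat: 8:33 AM–5:56 PM = 9 h 23 min; less 30 min break → 8 h 53 min
Sun: 5:40 AM–2:24 PM = 8 h 44 min; less 30 min break → 8 h 14 min
Total worked: 46 h 52 min = 2812 min.
Regular 44 h 0 min = 2640 min at $15.50/h; overtime 2 h 52 min = 172 min at $23.25/h.
Pay = (2640 × $15.50 + 172 × $23.25) ÷ 60 = $748.65.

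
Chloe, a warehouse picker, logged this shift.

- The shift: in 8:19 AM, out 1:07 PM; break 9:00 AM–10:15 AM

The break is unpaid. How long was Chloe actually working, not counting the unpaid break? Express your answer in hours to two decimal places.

The shift: 8:19 AM–1:07 PM = 4 h 48 min; less 75 min break → 3 h 33 min

3.55 hours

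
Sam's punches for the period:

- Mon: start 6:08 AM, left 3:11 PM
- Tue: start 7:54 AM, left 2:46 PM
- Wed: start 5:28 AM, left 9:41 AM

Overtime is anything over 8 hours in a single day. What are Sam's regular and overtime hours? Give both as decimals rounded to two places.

Mon: 6:08 AM–3:11 PM = 9 h 3 min
Tue: 7:54 AM–2:46 PM = 6 h 52 min
Wed: 5:28 AM–9:41 AM = 4 h 13 min
Mon reg 8 h 0 min / OT 1 h 3 min; Tue reg 6 h 52 min / OT 0 h 0 min; Wed reg 4 h 13 min / OT 0 h 0 min.
Totals: regular 19 h 5 min, overtime 1 h 3 min.

Regular 19.08 hours, overtime 1.05 hours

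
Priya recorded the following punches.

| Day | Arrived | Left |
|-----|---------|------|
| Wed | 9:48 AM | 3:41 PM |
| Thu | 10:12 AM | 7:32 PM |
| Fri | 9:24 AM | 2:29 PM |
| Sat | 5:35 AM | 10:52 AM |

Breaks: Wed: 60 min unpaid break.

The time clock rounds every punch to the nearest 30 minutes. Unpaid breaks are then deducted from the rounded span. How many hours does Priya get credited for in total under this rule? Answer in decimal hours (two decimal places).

24.50 hours

Wed: in 9:48 AM→10:00 AM, out 3:41 PM→3:30 PM; 5 h 30 min − 60 min = 4 h 30 min
Thu: in 10:12 AM→10:00 AM, out 7:32 PM→7:30 PM; 9 h 30 min
Fri: in 9:24 AM→9:30 AM, out 2:29 PM→2:30 PM; 5 h 0 min
Sat: in 5:35 AM→5:30 AM, out 10:52 AM→11:00 AM; 5 h 30 min
Total credited: 24 h 30 min.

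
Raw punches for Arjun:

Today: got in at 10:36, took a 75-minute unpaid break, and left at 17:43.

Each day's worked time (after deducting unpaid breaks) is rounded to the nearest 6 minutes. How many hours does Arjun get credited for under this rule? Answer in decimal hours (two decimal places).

5.90 hours

Today: 10:36–17:43 = 7 h 7 min − 75 min = 5 h 52 min → rounds to 5 h 54 min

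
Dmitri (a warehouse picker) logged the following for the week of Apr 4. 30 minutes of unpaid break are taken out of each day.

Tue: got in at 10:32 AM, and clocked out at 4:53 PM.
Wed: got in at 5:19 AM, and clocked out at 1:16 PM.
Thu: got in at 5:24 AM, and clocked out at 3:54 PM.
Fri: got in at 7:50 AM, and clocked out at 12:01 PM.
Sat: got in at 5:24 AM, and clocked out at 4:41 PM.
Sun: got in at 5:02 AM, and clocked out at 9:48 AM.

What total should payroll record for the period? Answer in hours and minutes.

Tue: 10:32 AM–4:53 PM = 6 h 21 min; less 30 min break → 5 h 51 min
Wed: 5:19 AM–1:16 PM = 7 h 57 min; less 30 min break → 7 h 27 min
Thu: 5:24 AM–3:54 PM = 10 h 30 min; less 30 min break → 10 h 0 min
Fri: 7:50 AM–12:01 PM = 4 h 11 min; less 30 min break → 3 h 41 min
Sat: 5:24 AM–4:41 PM = 11 h 17 min; less 30 min break → 10 h 47 min
Sun: 5:02 AM–9:48 AM = 4 h 46 min; less 30 min break → 4 h 16 min
Total: 5 h 51 min + 7 h 27 min + 10 h 0 min + 3 h 41 min + 10 h 47 min + 4 h 16 min = 42 h 2 min.

42 h 2 min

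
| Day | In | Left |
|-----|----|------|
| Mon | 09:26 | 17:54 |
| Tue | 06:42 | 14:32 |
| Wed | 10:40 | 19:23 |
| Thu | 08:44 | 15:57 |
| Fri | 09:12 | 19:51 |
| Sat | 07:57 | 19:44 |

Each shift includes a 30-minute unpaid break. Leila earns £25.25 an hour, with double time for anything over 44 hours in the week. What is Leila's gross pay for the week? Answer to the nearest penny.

£1498.17

Mon: 09:26–17:54 = 8 h 28 min; less 30 min break → 7 h 58 min
Tue: 06:42–14:32 = 7 h 50 min; less 30 min break → 7 h 20 min
Wed: 10:40–19:23 = 8 h 43 min; less 30 min break → 8 h 13 min
Thu: 08:44–15:57 = 7 h 13 min; less 30 min break → 6 h 43 min
Fri: 09:12–19:51 = 10 h 39 min; less 30 min break → 10 h 9 min
Sat: 07:57–19:44 = 11 h 47 min; less 30 min break → 11 h 17 min
Total worked: 51 h 40 min = 3100 min.
Regular 44 h 0 min = 2640 min at £25.25/h; overtime 7 h 40 min = 460 min at £50.50/h.
Pay = (2640 × £25.25 + 460 × £50.50) ÷ 60 = £1498.17.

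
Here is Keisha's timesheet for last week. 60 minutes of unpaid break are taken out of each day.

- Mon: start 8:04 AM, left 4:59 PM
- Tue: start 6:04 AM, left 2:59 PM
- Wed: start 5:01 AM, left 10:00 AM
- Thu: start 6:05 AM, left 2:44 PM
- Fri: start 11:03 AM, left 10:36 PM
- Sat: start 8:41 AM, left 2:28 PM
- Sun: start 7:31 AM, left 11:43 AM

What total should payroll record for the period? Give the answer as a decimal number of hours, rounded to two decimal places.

46.00 hours

Mon: 8:04 AM–4:59 PM = 8 h 55 min; less 60 min break → 7 h 55 min
Tue: 6:04 AM–2:59 PM = 8 h 55 min; less 60 min break → 7 h 55 min
Wed: 5:01 AM–10:00 AM = 4 h 59 min; less 60 min break → 3 h 59 min
Thu: 6:05 AM–2:44 PM = 8 h 39 min; less 60 min break → 7 h 39 min
Fri: 11:03 AM–10:36 PM = 11 h 33 min; less 60 min break → 10 h 33 min
Sat: 8:41 AM–2:28 PM = 5 h 47 min; less 60 min break → 4 h 47 min
Sun: 7:31 AM–11:43 AM = 4 h 12 min; less 60 min break → 3 h 12 min
Total: 7 h 55 min + 7 h 55 min + 3 h 59 min + 7 h 39 min + 10 h 33 min + 4 h 47 min + 3 h 12 min = 46 h 0 min.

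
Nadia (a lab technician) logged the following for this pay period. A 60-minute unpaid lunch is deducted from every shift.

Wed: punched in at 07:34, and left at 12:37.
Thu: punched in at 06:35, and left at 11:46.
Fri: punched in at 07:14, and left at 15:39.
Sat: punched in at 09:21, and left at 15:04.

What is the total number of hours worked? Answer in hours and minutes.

20 h 22 min

Wed: 07:34–12:37 = 5 h 3 min; less 60 min break → 4 h 3 min
Thu: 06:35–11:46 = 5 h 11 min; less 60 min break → 4 h 11 min
Fri: 07:14–15:39 = 8 h 25 min; less 60 min break → 7 h 25 min
Sat: 09:21–15:04 = 5 h 43 min; less 60 min break → 4 h 43 min
Total: 4 h 3 min + 4 h 11 min + 7 h 25 min + 4 h 43 min = 20 h 22 min.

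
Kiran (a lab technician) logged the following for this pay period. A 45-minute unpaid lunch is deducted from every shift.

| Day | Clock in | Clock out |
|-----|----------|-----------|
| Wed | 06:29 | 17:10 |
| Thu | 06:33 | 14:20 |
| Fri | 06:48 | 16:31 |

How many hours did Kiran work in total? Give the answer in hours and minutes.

25 h 56 min

Wed: 06:29–17:10 = 10 h 41 min; less 45 min break → 9 h 56 min
Thu: 06:33–14:20 = 7 h 47 min; less 45 min break → 7 h 2 min
Fri: 06:48–16:31 = 9 h 43 min; less 45 min break → 8 h 58 min
Total: 9 h 56 min + 7 h 2 min + 8 h 58 min = 25 h 56 min.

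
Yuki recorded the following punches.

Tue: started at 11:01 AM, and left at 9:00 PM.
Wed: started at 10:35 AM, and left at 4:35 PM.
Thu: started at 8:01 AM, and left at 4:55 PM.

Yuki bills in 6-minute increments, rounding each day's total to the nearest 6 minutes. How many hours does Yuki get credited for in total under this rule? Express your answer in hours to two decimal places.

Tue: 11:01 AM–9:00 PM = 9 h 59 min → rounds to 10 h 0 min
Wed: 10:35 AM–4:35 PM = 6 h 0 min → rounds to 6 h 0 min
Thu: 8:01 AM–4:55 PM = 8 h 54 min → rounds to 8 h 54 min
Total credited: 24 h 54 min.

24.90 hours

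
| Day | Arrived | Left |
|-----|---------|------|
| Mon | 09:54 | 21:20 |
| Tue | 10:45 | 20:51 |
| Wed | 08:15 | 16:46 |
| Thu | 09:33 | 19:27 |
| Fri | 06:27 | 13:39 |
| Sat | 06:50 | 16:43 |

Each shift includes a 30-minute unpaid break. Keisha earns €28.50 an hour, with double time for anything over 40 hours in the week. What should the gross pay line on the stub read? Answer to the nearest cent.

Mon: 09:54–21:20 = 11 h 26 min; less 30 min break → 10 h 56 min
Tue: 10:45–20:51 = 10 h 6 min; less 30 min break → 9 h 36 min
Wed: 08:15–16:46 = 8 h 31 min; less 30 min break → 8 h 1 min
Thu: 09:33–19:27 = 9 h 54 min; less 30 min break → 9 h 24 min
Fri: 06:27–13:39 = 7 h 12 min; less 30 min break → 6 h 42 min
Sat: 06:50–16:43 = 9 h 53 min; less 30 min break → 9 h 23 min
Total worked: 54 h 2 min = 3242 min.
Regular 40 h 0 min = 2400 min at €28.50/h; overtime 14 h 2 min = 842 min at €57.00/h.
Pay = (2400 × €28.50 + 842 × €57.00) ÷ 60 = €1939.90.

€1939.90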